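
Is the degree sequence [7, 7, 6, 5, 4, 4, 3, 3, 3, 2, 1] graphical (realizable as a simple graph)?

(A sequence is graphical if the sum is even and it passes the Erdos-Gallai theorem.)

Sum of degrees = 45. Sum is odd, so the sequence is NOT graphical.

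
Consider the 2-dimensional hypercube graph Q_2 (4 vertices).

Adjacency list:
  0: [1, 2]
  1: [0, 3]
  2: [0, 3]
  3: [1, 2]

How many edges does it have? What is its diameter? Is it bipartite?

The 2-dimensional hypercube Q_2 has 4 vertices and each vertex has degree 2.
Total edges = 4 * 2 / 2 = 4.
Diameter = 2 (max Hamming distance between binary labels).
Hypercubes are bipartite (partition by parity of binary representation).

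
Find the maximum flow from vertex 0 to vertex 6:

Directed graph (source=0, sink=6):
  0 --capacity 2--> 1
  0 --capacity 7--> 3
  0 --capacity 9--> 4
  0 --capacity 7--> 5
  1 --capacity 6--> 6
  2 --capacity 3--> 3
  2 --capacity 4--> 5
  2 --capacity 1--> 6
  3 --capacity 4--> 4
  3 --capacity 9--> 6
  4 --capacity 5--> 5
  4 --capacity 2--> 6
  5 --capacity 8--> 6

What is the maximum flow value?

Computing max flow:
  Flow on (0->1): 2/2
  Flow on (0->3): 7/7
  Flow on (0->4): 7/9
  Flow on (0->5): 3/7
  Flow on (1->6): 2/6
  Flow on (3->6): 7/9
  Flow on (4->5): 5/5
  Flow on (4->6): 2/2
  Flow on (5->6): 8/8
Maximum flow = 19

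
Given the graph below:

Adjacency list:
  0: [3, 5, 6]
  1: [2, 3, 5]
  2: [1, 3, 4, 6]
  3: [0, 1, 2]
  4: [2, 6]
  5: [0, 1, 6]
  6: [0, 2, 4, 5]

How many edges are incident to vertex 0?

Vertex 0 has neighbors [3, 5, 6], so deg(0) = 3.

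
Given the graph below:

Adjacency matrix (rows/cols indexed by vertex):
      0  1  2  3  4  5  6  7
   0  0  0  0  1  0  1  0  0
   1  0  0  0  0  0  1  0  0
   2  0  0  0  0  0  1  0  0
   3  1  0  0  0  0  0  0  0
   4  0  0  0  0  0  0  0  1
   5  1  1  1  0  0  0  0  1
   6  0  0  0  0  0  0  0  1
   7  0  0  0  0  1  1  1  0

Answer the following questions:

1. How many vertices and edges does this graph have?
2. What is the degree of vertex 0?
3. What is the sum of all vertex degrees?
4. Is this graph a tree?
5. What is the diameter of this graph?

Count: 8 vertices, 7 edges.
Vertex 0 has neighbors [3, 5], degree = 2.
Handshaking lemma: 2 * 7 = 14.
A graph is a tree iff it is connected and has exactly n-1 edges. This graph is connected (all 8 vertices in one component) and has 8-1 = 7 edges. It is a tree.
Diameter (longest shortest path) = 4.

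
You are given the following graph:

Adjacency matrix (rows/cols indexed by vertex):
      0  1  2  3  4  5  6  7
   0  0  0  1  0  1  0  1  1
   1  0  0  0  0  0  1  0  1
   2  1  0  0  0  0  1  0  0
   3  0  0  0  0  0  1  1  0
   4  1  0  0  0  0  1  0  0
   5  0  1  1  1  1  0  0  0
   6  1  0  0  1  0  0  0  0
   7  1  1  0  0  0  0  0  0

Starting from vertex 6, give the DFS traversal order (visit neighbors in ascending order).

DFS from vertex 6 (neighbors processed in ascending order):
Visit order: 6, 0, 2, 5, 1, 7, 3, 4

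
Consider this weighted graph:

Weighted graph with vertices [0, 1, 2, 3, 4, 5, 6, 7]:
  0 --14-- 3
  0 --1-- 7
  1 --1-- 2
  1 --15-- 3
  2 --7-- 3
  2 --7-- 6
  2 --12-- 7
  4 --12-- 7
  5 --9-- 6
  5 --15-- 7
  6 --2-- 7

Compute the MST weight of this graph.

Applying Kruskal's algorithm (sort edges by weight, add if no cycle):
  Add (0,7) w=1
  Add (1,2) w=1
  Add (6,7) w=2
  Add (2,6) w=7
  Add (2,3) w=7
  Add (5,6) w=9
  Skip (2,7) w=12 (creates cycle)
  Add (4,7) w=12
  Skip (0,3) w=14 (creates cycle)
  Skip (1,3) w=15 (creates cycle)
  Skip (5,7) w=15 (creates cycle)
MST weight = 39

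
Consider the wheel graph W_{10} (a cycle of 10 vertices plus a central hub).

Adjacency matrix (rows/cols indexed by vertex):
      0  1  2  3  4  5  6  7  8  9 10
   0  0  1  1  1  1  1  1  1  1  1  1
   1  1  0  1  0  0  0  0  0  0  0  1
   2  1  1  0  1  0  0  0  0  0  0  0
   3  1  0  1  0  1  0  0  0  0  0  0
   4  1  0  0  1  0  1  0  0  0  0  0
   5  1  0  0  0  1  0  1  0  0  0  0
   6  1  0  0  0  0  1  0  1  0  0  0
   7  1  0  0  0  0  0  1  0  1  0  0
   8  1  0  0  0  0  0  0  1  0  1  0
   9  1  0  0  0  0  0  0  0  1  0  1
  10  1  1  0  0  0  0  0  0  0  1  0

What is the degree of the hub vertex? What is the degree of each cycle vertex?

The hub connects to all 10 cycle vertices, so deg(hub) = 10.
Each cycle vertex connects to 2 neighbors on the cycle plus the hub, so deg(cycle vertex) = 3.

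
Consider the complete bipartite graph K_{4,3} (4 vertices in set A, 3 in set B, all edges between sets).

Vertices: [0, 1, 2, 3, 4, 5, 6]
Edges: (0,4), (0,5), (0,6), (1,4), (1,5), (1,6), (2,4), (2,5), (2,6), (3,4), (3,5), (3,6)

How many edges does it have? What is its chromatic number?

K_{4,3} has 4 * 3 = 12 edges.
Bipartite graphs have chromatic number 2 (color each partition differently).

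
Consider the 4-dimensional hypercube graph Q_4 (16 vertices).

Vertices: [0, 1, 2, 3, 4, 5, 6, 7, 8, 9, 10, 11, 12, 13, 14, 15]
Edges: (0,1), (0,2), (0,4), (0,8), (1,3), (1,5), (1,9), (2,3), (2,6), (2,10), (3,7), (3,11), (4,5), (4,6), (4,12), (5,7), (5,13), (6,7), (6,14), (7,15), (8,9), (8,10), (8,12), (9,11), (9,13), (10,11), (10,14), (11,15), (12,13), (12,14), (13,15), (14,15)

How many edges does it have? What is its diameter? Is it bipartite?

The 4-dimensional hypercube Q_4 has 16 vertices and each vertex has degree 4.
Total edges = 16 * 4 / 2 = 32.
Diameter = 4 (max Hamming distance between binary labels).
Hypercubes are bipartite (partition by parity of binary representation).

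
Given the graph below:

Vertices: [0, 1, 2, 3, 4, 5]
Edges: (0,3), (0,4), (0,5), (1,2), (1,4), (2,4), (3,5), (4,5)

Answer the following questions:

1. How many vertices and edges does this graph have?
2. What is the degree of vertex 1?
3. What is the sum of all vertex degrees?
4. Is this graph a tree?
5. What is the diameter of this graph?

Count: 6 vertices, 8 edges.
Vertex 1 has neighbors [2, 4], degree = 2.
Handshaking lemma: 2 * 8 = 16.
A tree on 6 vertices has 5 edges. This graph has 8 edges (3 extra). Not a tree.
Diameter (longest shortest path) = 3.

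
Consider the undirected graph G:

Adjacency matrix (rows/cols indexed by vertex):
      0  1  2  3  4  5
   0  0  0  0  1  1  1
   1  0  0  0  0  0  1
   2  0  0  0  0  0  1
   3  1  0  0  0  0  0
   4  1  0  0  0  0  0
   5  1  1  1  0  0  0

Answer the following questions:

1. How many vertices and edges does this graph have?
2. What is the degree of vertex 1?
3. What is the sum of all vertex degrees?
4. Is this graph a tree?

Count: 6 vertices, 5 edges.
Vertex 1 has neighbors [5], degree = 1.
Handshaking lemma: 2 * 5 = 10.
A graph is a tree iff it is connected and has exactly n-1 edges. This graph is connected (all 6 vertices in one component) and has 6-1 = 5 edges. It is a tree.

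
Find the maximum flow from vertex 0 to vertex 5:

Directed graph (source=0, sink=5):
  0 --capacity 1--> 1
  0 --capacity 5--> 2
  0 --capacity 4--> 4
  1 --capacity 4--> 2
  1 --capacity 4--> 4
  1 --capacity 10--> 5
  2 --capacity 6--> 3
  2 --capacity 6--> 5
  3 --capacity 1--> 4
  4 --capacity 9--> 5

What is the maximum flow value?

Computing max flow:
  Flow on (0->1): 1/1
  Flow on (0->2): 5/5
  Flow on (0->4): 4/4
  Flow on (1->5): 1/10
  Flow on (2->5): 5/6
  Flow on (4->5): 4/9
Maximum flow = 10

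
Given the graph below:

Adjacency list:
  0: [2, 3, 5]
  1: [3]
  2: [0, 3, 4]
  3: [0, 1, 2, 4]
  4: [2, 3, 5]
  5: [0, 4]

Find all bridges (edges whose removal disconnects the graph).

A bridge is an edge whose removal increases the number of connected components.
Bridges found: (1,3)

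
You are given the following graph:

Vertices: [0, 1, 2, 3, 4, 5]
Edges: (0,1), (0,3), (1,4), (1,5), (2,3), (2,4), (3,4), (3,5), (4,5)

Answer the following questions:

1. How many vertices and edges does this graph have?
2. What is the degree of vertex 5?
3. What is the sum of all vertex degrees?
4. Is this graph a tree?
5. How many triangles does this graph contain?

Count: 6 vertices, 9 edges.
Vertex 5 has neighbors [1, 3, 4], degree = 3.
Handshaking lemma: 2 * 9 = 18.
A tree on 6 vertices has 5 edges. This graph has 9 edges (4 extra). Not a tree.
Number of triangles = 3.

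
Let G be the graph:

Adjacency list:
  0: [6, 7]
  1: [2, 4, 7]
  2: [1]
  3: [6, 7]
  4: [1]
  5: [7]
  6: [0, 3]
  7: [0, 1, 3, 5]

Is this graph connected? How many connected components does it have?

Checking connectivity: the graph has 1 connected component(s).
All vertices are reachable from each other. The graph IS connected.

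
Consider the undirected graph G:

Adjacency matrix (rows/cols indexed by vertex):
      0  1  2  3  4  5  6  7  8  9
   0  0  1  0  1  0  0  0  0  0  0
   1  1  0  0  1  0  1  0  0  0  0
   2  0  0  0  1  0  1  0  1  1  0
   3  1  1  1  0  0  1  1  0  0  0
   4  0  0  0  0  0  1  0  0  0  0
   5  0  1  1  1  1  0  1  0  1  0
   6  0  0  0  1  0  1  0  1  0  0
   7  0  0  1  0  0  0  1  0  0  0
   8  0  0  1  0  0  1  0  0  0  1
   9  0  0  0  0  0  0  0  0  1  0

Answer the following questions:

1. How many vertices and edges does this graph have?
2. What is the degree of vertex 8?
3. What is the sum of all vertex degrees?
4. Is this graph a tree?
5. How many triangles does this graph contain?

Count: 10 vertices, 15 edges.
Vertex 8 has neighbors [2, 5, 9], degree = 3.
Handshaking lemma: 2 * 15 = 30.
A tree on 10 vertices has 9 edges. This graph has 15 edges (6 extra). Not a tree.
Number of triangles = 5.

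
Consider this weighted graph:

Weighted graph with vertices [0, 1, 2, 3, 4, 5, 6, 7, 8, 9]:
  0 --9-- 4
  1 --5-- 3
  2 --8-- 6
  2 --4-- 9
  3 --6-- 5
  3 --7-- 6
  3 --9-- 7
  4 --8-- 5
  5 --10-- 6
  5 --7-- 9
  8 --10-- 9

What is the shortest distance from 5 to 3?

Using Dijkstra's algorithm from vertex 5:
Shortest path: 5 -> 3
Total weight: 6 = 6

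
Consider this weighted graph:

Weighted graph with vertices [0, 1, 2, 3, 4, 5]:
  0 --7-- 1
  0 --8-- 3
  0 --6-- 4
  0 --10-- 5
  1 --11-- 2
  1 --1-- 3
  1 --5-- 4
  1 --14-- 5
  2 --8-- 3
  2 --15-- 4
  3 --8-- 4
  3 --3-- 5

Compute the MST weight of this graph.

Applying Kruskal's algorithm (sort edges by weight, add if no cycle):
  Add (1,3) w=1
  Add (3,5) w=3
  Add (1,4) w=5
  Add (0,4) w=6
  Skip (0,1) w=7 (creates cycle)
  Skip (0,3) w=8 (creates cycle)
  Add (2,3) w=8
  Skip (3,4) w=8 (creates cycle)
  Skip (0,5) w=10 (creates cycle)
  Skip (1,2) w=11 (creates cycle)
  Skip (1,5) w=14 (creates cycle)
  Skip (2,4) w=15 (creates cycle)
MST weight = 23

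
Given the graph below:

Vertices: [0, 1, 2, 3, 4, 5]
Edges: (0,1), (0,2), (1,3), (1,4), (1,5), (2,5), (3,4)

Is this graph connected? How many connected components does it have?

Checking connectivity: the graph has 1 connected component(s).
All vertices are reachable from each other. The graph IS connected.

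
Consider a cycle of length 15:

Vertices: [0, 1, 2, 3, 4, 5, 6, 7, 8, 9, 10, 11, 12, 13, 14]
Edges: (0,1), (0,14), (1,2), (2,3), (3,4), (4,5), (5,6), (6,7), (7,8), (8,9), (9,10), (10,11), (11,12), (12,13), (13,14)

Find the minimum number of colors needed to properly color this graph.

This is an odd cycle (C_15). Odd cycles are not bipartite (any 2-coloring forces two adjacent vertices to match), and 3 colors suffice.
Chromatic number = 3.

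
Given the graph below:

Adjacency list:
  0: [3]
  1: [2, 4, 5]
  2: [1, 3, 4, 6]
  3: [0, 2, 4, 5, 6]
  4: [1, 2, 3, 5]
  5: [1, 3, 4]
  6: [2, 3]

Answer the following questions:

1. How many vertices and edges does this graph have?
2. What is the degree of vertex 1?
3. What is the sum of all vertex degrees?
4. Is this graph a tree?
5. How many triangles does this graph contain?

Count: 7 vertices, 11 edges.
Vertex 1 has neighbors [2, 4, 5], degree = 3.
Handshaking lemma: 2 * 11 = 22.
A tree on 7 vertices has 6 edges. This graph has 11 edges (5 extra). Not a tree.
Number of triangles = 5.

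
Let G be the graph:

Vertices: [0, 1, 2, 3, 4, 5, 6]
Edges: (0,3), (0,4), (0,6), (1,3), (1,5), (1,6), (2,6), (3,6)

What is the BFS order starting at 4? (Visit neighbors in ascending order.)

BFS from vertex 4 (neighbors processed in ascending order):
Visit order: 4, 0, 3, 6, 1, 2, 5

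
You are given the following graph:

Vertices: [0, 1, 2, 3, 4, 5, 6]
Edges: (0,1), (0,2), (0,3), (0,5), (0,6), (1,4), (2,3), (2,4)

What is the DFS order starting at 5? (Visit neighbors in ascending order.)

DFS from vertex 5 (neighbors processed in ascending order):
Visit order: 5, 0, 1, 4, 2, 3, 6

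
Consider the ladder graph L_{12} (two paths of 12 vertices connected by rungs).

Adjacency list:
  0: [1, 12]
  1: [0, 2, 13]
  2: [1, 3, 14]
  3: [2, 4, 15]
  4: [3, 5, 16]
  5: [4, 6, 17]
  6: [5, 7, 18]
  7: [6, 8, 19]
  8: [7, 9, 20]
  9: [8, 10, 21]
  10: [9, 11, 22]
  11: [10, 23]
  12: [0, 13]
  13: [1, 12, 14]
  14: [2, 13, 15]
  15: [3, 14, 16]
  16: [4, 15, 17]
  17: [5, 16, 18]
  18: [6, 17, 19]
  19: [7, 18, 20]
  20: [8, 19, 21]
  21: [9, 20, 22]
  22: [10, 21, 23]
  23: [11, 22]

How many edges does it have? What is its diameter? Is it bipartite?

Ladder graph L_{12}: 12 rungs + 2 * (12-1) path edges = 12 + 22 = 34 edges.
Diameter = 12.
Ladder graphs are bipartite (alternating coloring along each path).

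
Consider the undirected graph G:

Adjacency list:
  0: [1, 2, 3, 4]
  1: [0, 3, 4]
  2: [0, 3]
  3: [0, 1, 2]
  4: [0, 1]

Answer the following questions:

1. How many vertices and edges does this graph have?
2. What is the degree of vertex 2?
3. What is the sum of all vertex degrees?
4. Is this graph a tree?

Count: 5 vertices, 7 edges.
Vertex 2 has neighbors [0, 3], degree = 2.
Handshaking lemma: 2 * 7 = 14.
A tree on 5 vertices has 4 edges. This graph has 7 edges (3 extra). Not a tree.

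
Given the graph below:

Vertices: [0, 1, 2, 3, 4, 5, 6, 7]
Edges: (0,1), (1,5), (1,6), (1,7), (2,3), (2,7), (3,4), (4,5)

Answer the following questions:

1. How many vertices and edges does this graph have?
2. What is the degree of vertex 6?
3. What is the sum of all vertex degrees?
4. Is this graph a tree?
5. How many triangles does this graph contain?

Count: 8 vertices, 8 edges.
Vertex 6 has neighbors [1], degree = 1.
Handshaking lemma: 2 * 8 = 16.
A tree on 8 vertices has 7 edges. This graph has 8 edges (1 extra). Not a tree.
Number of triangles = 0.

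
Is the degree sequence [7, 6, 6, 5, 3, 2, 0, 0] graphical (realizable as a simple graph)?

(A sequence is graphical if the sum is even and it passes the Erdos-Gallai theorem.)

Sum of degrees = 29. Sum is odd, so the sequence is NOT graphical.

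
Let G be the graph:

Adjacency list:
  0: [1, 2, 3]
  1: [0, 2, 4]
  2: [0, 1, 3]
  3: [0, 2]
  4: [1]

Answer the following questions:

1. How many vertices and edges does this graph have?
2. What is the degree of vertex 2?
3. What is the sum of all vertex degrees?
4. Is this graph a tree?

Count: 5 vertices, 6 edges.
Vertex 2 has neighbors [0, 1, 3], degree = 3.
Handshaking lemma: 2 * 6 = 12.
A tree on 5 vertices has 4 edges. This graph has 6 edges (2 extra). Not a tree.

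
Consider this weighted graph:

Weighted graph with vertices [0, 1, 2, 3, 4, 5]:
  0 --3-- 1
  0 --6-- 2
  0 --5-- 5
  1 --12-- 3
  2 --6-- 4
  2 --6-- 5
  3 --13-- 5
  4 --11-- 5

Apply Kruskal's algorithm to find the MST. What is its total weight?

Applying Kruskal's algorithm (sort edges by weight, add if no cycle):
  Add (0,1) w=3
  Add (0,5) w=5
  Add (0,2) w=6
  Add (2,4) w=6
  Skip (2,5) w=6 (creates cycle)
  Skip (4,5) w=11 (creates cycle)
  Add (1,3) w=12
  Skip (3,5) w=13 (creates cycle)
MST weight = 32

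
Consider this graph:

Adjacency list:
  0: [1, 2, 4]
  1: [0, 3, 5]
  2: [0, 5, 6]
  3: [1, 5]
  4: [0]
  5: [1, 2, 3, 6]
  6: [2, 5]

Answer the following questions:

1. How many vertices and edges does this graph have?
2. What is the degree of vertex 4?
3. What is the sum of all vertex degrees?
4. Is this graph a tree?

Count: 7 vertices, 9 edges.
Vertex 4 has neighbors [0], degree = 1.
Handshaking lemma: 2 * 9 = 18.
A tree on 7 vertices has 6 edges. This graph has 9 edges (3 extra). Not a tree.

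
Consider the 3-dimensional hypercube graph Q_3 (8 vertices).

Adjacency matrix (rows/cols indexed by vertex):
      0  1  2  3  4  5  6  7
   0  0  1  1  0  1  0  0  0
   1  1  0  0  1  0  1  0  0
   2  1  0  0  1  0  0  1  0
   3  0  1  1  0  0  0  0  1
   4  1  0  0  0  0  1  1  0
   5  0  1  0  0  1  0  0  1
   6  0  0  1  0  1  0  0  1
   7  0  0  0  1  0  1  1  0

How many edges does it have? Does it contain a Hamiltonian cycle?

Q_3 has 8 * 3 / 2 = 12 edges.
Q_3 (d >= 2) always has a Hamiltonian cycle: a 3-bit cyclic Gray code visits every vertex exactly once and returns to the start.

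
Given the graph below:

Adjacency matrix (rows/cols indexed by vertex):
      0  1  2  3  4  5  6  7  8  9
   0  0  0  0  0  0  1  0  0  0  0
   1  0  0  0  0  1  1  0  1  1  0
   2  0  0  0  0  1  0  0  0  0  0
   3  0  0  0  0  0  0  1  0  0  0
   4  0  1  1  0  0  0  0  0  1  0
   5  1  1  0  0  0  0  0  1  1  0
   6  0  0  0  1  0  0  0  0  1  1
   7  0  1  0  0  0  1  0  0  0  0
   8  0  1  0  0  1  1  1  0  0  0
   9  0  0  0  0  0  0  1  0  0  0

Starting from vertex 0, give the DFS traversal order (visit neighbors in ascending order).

DFS from vertex 0 (neighbors processed in ascending order):
Visit order: 0, 5, 1, 4, 2, 8, 6, 3, 9, 7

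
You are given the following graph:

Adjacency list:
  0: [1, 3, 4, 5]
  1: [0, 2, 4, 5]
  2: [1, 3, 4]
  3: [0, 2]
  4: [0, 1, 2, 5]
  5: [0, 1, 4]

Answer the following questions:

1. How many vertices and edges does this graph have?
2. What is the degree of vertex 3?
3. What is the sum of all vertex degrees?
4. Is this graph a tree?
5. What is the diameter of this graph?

Count: 6 vertices, 10 edges.
Vertex 3 has neighbors [0, 2], degree = 2.
Handshaking lemma: 2 * 10 = 20.
A tree on 6 vertices has 5 edges. This graph has 10 edges (5 extra). Not a tree.
Diameter (longest shortest path) = 2.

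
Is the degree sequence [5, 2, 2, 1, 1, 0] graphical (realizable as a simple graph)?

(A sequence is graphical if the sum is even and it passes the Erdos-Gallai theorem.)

Sum of degrees = 11. Sum is odd, so the sequence is NOT graphical.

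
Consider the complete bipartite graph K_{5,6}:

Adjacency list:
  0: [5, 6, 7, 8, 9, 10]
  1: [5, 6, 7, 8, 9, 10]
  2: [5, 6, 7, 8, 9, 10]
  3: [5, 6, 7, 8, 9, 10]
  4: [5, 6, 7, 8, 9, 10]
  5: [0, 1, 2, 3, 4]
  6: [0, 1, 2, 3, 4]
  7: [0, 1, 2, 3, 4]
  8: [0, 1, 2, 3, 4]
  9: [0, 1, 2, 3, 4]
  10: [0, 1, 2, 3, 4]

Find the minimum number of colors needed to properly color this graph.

K_{5,6} is bipartite: vertices split into two independent sets of size 5 and 6.
Color one set 0, the other 1. No adjacent vertices share a color.
Chromatic number = 2.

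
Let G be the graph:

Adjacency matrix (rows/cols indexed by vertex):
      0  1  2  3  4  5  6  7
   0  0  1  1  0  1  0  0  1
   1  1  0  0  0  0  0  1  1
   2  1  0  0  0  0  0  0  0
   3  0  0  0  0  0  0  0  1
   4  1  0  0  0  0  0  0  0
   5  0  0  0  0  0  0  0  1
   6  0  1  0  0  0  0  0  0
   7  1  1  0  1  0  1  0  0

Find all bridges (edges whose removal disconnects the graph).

A bridge is an edge whose removal increases the number of connected components.
Bridges found: (0,2), (0,4), (1,6), (3,7), (5,7)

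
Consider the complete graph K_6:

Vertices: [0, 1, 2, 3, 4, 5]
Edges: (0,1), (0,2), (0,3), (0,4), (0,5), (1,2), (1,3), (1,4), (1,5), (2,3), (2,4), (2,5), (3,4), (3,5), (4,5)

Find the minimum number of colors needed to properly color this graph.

In K_6, every vertex is adjacent to every other vertex.
Each vertex needs a unique color.
Chromatic number = 6.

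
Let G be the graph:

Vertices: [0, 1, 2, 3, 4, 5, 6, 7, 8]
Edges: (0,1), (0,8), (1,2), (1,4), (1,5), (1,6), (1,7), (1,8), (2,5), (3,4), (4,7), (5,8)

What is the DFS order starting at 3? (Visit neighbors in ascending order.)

DFS from vertex 3 (neighbors processed in ascending order):
Visit order: 3, 4, 1, 0, 8, 5, 2, 6, 7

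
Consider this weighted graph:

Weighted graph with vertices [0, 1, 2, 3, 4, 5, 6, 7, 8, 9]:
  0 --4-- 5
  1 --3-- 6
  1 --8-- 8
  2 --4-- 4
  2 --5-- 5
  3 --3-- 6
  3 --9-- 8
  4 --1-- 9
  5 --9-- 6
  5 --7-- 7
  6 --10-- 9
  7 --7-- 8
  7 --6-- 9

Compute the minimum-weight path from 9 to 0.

Using Dijkstra's algorithm from vertex 9:
Shortest path: 9 -> 4 -> 2 -> 5 -> 0
Total weight: 1 + 4 + 5 + 4 = 14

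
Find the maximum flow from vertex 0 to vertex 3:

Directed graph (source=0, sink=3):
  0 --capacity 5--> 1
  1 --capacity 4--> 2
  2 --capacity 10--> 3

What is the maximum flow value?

Computing max flow:
  Flow on (0->1): 4/5
  Flow on (1->2): 4/4
  Flow on (2->3): 4/10
Maximum flow = 4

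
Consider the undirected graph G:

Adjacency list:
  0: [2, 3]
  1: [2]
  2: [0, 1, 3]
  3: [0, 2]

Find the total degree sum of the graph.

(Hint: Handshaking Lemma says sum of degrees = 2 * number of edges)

Count edges: 4 edges.
By Handshaking Lemma: sum of degrees = 2 * 4 = 8.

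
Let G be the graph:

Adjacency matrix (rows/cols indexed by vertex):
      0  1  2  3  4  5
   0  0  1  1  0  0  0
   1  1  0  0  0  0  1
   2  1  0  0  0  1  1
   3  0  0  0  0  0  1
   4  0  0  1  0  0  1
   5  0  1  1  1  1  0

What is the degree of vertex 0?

Vertex 0 has neighbors [1, 2], so deg(0) = 2.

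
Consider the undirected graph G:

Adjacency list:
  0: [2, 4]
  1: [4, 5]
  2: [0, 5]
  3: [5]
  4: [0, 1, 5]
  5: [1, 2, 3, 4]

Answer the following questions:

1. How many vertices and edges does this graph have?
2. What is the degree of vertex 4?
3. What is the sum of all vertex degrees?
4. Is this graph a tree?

Count: 6 vertices, 7 edges.
Vertex 4 has neighbors [0, 1, 5], degree = 3.
Handshaking lemma: 2 * 7 = 14.
A tree on 6 vertices has 5 edges. This graph has 7 edges (2 extra). Not a tree.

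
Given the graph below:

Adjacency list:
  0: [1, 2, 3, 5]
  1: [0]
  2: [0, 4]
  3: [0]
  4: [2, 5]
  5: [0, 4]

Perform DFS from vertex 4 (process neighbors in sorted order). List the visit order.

DFS from vertex 4 (neighbors processed in ascending order):
Visit order: 4, 2, 0, 1, 3, 5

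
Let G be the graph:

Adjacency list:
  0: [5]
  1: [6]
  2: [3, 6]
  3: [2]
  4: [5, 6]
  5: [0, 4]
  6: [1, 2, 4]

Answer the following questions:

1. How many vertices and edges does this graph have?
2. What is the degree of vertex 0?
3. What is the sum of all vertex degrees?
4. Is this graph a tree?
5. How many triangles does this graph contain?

Count: 7 vertices, 6 edges.
Vertex 0 has neighbors [5], degree = 1.
Handshaking lemma: 2 * 6 = 12.
A graph is a tree iff it is connected and has exactly n-1 edges. This graph is connected (all 7 vertices in one component) and has 7-1 = 6 edges. It is a tree.
Number of triangles = 0.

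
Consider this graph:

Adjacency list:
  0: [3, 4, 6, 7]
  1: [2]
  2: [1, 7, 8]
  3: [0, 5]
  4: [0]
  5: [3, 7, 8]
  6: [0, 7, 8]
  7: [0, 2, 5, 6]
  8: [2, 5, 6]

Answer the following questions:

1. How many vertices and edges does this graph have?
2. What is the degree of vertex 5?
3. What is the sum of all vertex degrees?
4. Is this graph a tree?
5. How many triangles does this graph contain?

Count: 9 vertices, 12 edges.
Vertex 5 has neighbors [3, 7, 8], degree = 3.
Handshaking lemma: 2 * 12 = 24.
A tree on 9 vertices has 8 edges. This graph has 12 edges (4 extra). Not a tree.
Number of triangles = 1.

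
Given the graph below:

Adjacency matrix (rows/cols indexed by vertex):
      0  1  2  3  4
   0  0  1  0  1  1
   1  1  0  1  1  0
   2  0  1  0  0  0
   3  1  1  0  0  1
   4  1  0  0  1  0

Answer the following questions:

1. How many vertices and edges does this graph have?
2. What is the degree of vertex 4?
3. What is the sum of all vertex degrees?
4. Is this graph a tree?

Count: 5 vertices, 6 edges.
Vertex 4 has neighbors [0, 3], degree = 2.
Handshaking lemma: 2 * 6 = 12.
A tree on 5 vertices has 4 edges. This graph has 6 edges (2 extra). Not a tree.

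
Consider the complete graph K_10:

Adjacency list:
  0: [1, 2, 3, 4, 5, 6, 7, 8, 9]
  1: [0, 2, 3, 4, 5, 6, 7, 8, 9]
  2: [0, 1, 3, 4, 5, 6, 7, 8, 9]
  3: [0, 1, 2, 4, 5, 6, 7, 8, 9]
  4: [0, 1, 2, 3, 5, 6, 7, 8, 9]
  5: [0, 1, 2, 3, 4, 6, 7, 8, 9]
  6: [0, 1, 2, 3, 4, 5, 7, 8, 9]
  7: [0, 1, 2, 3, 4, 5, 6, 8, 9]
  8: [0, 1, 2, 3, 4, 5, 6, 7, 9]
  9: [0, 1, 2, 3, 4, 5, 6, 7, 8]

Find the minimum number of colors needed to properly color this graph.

In K_10, every vertex is adjacent to every other vertex.
Each vertex needs a unique color.
Chromatic number = 10.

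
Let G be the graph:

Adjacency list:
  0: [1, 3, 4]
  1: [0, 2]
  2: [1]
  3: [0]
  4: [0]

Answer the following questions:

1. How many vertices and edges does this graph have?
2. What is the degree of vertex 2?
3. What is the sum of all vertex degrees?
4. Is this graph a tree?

Count: 5 vertices, 4 edges.
Vertex 2 has neighbors [1], degree = 1.
Handshaking lemma: 2 * 4 = 8.
A graph is a tree iff it is connected and has exactly n-1 edges. This graph is connected (all 5 vertices in one component) and has 5-1 = 4 edges. It is a tree.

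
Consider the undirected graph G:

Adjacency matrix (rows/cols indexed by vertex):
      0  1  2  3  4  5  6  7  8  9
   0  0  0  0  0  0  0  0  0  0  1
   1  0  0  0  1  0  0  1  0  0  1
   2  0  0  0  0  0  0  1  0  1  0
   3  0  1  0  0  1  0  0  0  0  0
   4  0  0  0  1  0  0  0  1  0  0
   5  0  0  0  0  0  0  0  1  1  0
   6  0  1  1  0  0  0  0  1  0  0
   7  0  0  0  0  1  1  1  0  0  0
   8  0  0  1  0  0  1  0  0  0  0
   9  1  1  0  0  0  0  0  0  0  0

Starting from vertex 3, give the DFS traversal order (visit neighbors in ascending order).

DFS from vertex 3 (neighbors processed in ascending order):
Visit order: 3, 1, 6, 2, 8, 5, 7, 4, 9, 0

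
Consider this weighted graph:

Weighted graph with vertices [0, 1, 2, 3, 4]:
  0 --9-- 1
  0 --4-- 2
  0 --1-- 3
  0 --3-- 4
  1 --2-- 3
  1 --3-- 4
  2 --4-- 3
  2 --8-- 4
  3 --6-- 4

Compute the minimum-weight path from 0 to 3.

Using Dijkstra's algorithm from vertex 0:
Shortest path: 0 -> 3
Total weight: 1 = 1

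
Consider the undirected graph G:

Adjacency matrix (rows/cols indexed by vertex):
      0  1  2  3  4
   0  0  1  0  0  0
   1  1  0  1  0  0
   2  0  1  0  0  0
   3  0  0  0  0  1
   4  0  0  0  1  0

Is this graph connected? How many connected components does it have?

Checking connectivity: the graph has 2 connected component(s).
Components: [[0, 1, 2], [3, 4]]. The graph is NOT connected.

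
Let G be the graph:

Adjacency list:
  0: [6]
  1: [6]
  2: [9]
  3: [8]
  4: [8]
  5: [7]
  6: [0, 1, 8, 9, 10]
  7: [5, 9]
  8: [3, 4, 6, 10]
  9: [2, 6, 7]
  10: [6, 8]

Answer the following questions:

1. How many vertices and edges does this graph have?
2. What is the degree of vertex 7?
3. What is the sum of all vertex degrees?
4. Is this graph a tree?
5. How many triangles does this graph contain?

Count: 11 vertices, 11 edges.
Vertex 7 has neighbors [5, 9], degree = 2.
Handshaking lemma: 2 * 11 = 22.
A tree on 11 vertices has 10 edges. This graph has 11 edges (1 extra). Not a tree.
Number of triangles = 1.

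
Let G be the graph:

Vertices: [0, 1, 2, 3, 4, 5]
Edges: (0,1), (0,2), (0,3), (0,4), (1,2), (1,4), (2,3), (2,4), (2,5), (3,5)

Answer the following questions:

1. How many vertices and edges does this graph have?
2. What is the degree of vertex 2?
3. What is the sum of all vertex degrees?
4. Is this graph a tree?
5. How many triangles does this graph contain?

Count: 6 vertices, 10 edges.
Vertex 2 has neighbors [0, 1, 3, 4, 5], degree = 5.
Handshaking lemma: 2 * 10 = 20.
A tree on 6 vertices has 5 edges. This graph has 10 edges (5 extra). Not a tree.
Number of triangles = 6.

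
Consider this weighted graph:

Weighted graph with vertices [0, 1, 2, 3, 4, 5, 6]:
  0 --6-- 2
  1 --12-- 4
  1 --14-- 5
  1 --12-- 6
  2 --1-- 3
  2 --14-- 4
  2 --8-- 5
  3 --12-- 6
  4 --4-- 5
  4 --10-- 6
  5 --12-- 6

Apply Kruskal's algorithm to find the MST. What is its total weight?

Applying Kruskal's algorithm (sort edges by weight, add if no cycle):
  Add (2,3) w=1
  Add (4,5) w=4
  Add (0,2) w=6
  Add (2,5) w=8
  Add (4,6) w=10
  Add (1,4) w=12
  Skip (1,6) w=12 (creates cycle)
  Skip (3,6) w=12 (creates cycle)
  Skip (5,6) w=12 (creates cycle)
  Skip (1,5) w=14 (creates cycle)
  Skip (2,4) w=14 (creates cycle)
MST weight = 41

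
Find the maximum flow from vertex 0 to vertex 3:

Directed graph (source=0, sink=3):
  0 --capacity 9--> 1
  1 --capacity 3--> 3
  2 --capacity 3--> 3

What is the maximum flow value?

Computing max flow:
  Flow on (0->1): 3/9
  Flow on (1->3): 3/3
Maximum flow = 3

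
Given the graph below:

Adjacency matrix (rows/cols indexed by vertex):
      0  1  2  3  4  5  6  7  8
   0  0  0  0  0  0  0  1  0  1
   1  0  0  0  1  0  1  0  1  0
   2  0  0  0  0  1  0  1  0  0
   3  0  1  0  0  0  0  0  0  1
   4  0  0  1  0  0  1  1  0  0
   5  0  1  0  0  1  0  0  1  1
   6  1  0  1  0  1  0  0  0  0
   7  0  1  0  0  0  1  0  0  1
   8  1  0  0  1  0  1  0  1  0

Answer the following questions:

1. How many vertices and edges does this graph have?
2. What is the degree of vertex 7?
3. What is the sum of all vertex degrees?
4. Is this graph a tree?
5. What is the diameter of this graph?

Count: 9 vertices, 13 edges.
Vertex 7 has neighbors [1, 5, 8], degree = 3.
Handshaking lemma: 2 * 13 = 26.
A tree on 9 vertices has 8 edges. This graph has 13 edges (5 extra). Not a tree.
Diameter (longest shortest path) = 4.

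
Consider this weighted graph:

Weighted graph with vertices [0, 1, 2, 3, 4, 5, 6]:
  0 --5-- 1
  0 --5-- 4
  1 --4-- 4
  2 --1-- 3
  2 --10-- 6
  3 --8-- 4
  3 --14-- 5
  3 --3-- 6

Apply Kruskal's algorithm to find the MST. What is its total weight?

Applying Kruskal's algorithm (sort edges by weight, add if no cycle):
  Add (2,3) w=1
  Add (3,6) w=3
  Add (1,4) w=4
  Add (0,1) w=5
  Skip (0,4) w=5 (creates cycle)
  Add (3,4) w=8
  Skip (2,6) w=10 (creates cycle)
  Add (3,5) w=14
MST weight = 35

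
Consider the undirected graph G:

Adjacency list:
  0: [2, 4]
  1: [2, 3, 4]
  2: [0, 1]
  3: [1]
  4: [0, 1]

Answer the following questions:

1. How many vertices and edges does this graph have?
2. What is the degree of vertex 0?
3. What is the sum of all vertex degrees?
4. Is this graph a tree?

Count: 5 vertices, 5 edges.
Vertex 0 has neighbors [2, 4], degree = 2.
Handshaking lemma: 2 * 5 = 10.
A tree on 5 vertices has 4 edges. This graph has 5 edges (1 extra). Not a tree.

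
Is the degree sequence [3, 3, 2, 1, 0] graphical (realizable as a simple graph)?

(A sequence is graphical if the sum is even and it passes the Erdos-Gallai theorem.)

Sum of degrees = 9. Sum is odd, so the sequence is NOT graphical.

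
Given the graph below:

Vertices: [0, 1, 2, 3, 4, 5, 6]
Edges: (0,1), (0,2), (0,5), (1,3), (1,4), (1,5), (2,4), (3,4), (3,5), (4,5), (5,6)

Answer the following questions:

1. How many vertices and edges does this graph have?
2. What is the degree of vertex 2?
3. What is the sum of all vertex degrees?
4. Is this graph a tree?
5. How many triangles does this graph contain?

Count: 7 vertices, 11 edges.
Vertex 2 has neighbors [0, 4], degree = 2.
Handshaking lemma: 2 * 11 = 22.
A tree on 7 vertices has 6 edges. This graph has 11 edges (5 extra). Not a tree.
Number of triangles = 5.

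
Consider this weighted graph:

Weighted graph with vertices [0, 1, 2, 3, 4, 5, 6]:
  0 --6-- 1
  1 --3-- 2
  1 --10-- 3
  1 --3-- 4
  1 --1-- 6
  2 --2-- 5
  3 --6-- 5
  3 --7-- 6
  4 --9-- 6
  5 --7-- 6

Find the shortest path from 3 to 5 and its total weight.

Using Dijkstra's algorithm from vertex 3:
Shortest path: 3 -> 5
Total weight: 6 = 6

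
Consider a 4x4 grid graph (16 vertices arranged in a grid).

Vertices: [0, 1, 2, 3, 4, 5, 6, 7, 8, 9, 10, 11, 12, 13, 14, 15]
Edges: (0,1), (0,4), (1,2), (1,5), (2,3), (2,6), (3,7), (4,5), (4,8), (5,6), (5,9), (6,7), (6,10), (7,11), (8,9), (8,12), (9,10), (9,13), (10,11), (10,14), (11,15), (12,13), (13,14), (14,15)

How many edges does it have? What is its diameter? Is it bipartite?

A 4x4 grid has 12 vertical edges and 12 horizontal edges.
Total edges = 12 + 12 = 24.
Diameter = (4-1) + (4-1) = 6 (corner to opposite corner).
Grid graphs are bipartite (checkerboard coloring).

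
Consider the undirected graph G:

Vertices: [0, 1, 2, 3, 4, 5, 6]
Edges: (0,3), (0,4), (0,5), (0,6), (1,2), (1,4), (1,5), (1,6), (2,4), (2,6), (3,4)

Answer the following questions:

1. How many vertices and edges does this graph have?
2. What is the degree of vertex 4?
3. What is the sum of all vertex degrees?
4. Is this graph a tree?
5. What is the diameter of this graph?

Count: 7 vertices, 11 edges.
Vertex 4 has neighbors [0, 1, 2, 3], degree = 4.
Handshaking lemma: 2 * 11 = 22.
A tree on 7 vertices has 6 edges. This graph has 11 edges (5 extra). Not a tree.
Diameter (longest shortest path) = 2.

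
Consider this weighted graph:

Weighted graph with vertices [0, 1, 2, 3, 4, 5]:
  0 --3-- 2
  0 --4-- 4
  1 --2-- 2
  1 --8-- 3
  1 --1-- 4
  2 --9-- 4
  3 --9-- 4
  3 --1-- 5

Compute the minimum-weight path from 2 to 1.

Using Dijkstra's algorithm from vertex 2:
Shortest path: 2 -> 1
Total weight: 2 = 2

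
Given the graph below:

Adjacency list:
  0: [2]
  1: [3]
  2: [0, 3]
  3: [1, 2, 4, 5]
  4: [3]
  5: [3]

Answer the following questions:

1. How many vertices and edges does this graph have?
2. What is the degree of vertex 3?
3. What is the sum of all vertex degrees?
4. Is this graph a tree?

Count: 6 vertices, 5 edges.
Vertex 3 has neighbors [1, 2, 4, 5], degree = 4.
Handshaking lemma: 2 * 5 = 10.
A graph is a tree iff it is connected and has exactly n-1 edges. This graph is connected (all 6 vertices in one component) and has 6-1 = 5 edges. It is a tree.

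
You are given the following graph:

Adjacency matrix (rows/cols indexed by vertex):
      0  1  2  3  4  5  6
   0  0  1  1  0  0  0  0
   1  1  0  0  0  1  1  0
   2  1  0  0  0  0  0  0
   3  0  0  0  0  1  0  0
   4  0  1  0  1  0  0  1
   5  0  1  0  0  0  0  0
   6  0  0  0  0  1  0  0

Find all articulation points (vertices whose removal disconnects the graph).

An articulation point is a vertex whose removal disconnects the graph.
Articulation points: [0, 1, 4]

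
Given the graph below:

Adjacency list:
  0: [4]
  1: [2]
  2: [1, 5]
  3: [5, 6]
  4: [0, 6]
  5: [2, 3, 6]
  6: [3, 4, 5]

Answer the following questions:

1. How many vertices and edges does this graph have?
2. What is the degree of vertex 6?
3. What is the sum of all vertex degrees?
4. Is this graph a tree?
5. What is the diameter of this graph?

Count: 7 vertices, 7 edges.
Vertex 6 has neighbors [3, 4, 5], degree = 3.
Handshaking lemma: 2 * 7 = 14.
A tree on 7 vertices has 6 edges. This graph has 7 edges (1 extra). Not a tree.
Diameter (longest shortest path) = 5.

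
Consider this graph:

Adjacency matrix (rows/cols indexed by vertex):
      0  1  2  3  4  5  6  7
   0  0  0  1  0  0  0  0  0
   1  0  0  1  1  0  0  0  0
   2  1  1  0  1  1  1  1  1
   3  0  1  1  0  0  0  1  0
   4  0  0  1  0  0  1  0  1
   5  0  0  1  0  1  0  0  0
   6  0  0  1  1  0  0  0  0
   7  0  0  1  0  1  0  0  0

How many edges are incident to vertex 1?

Vertex 1 has neighbors [2, 3], so deg(1) = 2.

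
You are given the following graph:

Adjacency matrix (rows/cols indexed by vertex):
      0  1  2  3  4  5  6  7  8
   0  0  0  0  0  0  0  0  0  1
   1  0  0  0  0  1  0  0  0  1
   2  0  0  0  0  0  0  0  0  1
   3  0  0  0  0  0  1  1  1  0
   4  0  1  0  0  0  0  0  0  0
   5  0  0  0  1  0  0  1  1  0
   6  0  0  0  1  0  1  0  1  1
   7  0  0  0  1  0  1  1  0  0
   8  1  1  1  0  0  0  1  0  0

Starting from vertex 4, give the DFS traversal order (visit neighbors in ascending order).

DFS from vertex 4 (neighbors processed in ascending order):
Visit order: 4, 1, 8, 0, 2, 6, 3, 5, 7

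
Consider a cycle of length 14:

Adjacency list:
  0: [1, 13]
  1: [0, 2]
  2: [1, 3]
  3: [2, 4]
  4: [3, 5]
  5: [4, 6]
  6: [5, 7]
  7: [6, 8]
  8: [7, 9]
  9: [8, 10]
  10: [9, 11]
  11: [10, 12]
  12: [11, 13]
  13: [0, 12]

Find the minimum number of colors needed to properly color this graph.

This is an even cycle (C_14). Even cycles are bipartite.
Chromatic number = 2.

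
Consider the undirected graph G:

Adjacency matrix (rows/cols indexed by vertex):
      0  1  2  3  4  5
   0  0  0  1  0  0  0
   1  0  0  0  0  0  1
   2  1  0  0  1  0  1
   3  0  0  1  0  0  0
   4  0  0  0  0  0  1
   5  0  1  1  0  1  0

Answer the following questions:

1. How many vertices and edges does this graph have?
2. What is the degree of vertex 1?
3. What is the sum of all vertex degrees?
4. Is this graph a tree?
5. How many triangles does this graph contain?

Count: 6 vertices, 5 edges.
Vertex 1 has neighbors [5], degree = 1.
Handshaking lemma: 2 * 5 = 10.
A graph is a tree iff it is connected and has exactly n-1 edges. This graph is connected (all 6 vertices in one component) and has 6-1 = 5 edges. It is a tree.
Number of triangles = 0.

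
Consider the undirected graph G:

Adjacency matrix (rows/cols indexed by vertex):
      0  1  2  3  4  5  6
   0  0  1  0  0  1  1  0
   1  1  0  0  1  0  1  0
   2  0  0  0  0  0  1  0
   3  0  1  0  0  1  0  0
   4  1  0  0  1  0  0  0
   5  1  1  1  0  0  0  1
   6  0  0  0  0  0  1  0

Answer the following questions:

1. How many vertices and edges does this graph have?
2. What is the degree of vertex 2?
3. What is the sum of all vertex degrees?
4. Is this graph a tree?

Count: 7 vertices, 8 edges.
Vertex 2 has neighbors [5], degree = 1.
Handshaking lemma: 2 * 8 = 16.
A tree on 7 vertices has 6 edges. This graph has 8 edges (2 extra). Not a tree.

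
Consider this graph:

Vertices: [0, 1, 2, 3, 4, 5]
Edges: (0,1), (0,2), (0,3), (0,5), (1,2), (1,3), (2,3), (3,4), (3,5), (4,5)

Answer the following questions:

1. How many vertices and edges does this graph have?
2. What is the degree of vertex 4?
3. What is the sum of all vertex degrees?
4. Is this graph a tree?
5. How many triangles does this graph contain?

Count: 6 vertices, 10 edges.
Vertex 4 has neighbors [3, 5], degree = 2.
Handshaking lemma: 2 * 10 = 20.
A tree on 6 vertices has 5 edges. This graph has 10 edges (5 extra). Not a tree.
Number of triangles = 6.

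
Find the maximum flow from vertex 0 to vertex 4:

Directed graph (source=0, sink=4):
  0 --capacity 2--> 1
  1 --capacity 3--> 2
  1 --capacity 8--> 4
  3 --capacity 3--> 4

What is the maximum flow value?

Computing max flow:
  Flow on (0->1): 2/2
  Flow on (1->4): 2/8
Maximum flow = 2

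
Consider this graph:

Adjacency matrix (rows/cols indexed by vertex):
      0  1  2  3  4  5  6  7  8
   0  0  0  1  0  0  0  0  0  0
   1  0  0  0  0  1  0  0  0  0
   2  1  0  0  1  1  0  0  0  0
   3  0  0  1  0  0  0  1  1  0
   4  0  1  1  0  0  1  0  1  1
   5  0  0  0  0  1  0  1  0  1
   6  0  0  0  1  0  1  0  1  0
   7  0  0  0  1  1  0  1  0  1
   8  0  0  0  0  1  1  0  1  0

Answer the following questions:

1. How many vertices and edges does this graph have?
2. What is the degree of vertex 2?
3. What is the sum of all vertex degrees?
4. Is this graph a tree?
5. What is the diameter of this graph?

Count: 9 vertices, 13 edges.
Vertex 2 has neighbors [0, 3, 4], degree = 3.
Handshaking lemma: 2 * 13 = 26.
A tree on 9 vertices has 8 edges. This graph has 13 edges (5 extra). Not a tree.
Diameter (longest shortest path) = 3.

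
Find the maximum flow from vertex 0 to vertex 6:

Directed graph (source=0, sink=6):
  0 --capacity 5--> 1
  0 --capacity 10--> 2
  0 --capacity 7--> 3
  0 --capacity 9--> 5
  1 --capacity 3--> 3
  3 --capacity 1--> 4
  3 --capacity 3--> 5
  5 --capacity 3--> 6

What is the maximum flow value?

Computing max flow:
  Flow on (0->1): 3/5
  Flow on (1->3): 3/3
  Flow on (3->5): 3/3
  Flow on (5->6): 3/3
Maximum flow = 3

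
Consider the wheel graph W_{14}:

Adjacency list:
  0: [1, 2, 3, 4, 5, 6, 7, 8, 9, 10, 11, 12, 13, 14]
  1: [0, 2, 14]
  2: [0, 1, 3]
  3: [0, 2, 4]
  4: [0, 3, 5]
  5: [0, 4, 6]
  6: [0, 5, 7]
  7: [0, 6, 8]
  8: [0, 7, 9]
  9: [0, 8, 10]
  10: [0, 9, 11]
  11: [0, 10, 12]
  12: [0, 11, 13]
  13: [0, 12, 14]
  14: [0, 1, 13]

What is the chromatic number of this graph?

W_{14} = C_{14} plus a hub adjacent to every cycle vertex.
The outer cycle needs 2 colors (even cycle); the hub is adjacent to all of them so needs a fresh color.
Chromatic number = 2 + 1 = 3.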